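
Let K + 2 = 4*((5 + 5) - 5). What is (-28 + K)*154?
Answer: -1540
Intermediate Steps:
K = 18 (K = -2 + 4*((5 + 5) - 5) = -2 + 4*(10 - 5) = -2 + 4*5 = -2 + 20 = 18)
(-28 + K)*154 = (-28 + 18)*154 = -10*154 = -1540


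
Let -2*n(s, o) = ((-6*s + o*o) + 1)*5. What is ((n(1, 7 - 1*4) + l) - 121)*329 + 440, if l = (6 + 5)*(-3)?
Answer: -53516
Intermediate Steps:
l = -33 (l = 11*(-3) = -33)
n(s, o) = -5/2 + 15*s - 5*o²/2 (n(s, o) = -((-6*s + o*o) + 1)*5/2 = -((-6*s + o²) + 1)*5/2 = -((o² - 6*s) + 1)*5/2 = -(1 + o² - 6*s)*5/2 = -(5 - 30*s + 5*o²)/2 = -5/2 + 15*s - 5*o²/2)
((n(1, 7 - 1*4) + l) - 121)*329 + 440 = (((-5/2 + 15*1 - 5*(7 - 1*4)²/2) - 33) - 121)*329 + 440 = (((-5/2 + 15 - 5*(7 - 4)²/2) - 33) - 121)*329 + 440 = (((-5/2 + 15 - 5/2*3²) - 33) - 121)*329 + 440 = (((-5/2 + 15 - 5/2*9) - 33) - 121)*329 + 440 = (((-5/2 + 15 - 45/2) - 33) - 121)*329 + 440 = ((-10 - 33) - 121)*329 + 440 = (-43 - 121)*329 + 440 = -164*329 + 440 = -53956 + 440 = -53516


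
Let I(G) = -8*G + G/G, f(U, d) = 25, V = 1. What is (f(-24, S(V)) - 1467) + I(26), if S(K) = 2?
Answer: -1649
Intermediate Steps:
I(G) = 1 - 8*G (I(G) = -4*2*G + 1 = -8*G + 1 = 1 - 8*G)
(f(-24, S(V)) - 1467) + I(26) = (25 - 1467) + (1 - 8*26) = -1442 + (1 - 208) = -1442 - 207 = -1649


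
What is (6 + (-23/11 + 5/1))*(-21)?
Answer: -2058/11 ≈ -187.09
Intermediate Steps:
(6 + (-23/11 + 5/1))*(-21) = (6 + (-23*1/11 + 5*1))*(-21) = (6 + (-23/11 + 5))*(-21) = (6 + 32/11)*(-21) = (98/11)*(-21) = -2058/11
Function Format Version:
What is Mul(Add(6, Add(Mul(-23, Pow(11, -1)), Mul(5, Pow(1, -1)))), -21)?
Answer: Rational(-2058, 11) ≈ -187.09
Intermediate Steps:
Mul(Add(6, Add(Mul(-23, Pow(11, -1)), Mul(5, Pow(1, -1)))), -21) = Mul(Add(6, Add(Mul(-23, Rational(1, 11)), Mul(5, 1))), -21) = Mul(Add(6, Add(Rational(-23, 11), 5)), -21) = Mul(Add(6, Rational(32, 11)), -21) = Mul(Rational(98, 11), -21) = Rational(-2058, 11)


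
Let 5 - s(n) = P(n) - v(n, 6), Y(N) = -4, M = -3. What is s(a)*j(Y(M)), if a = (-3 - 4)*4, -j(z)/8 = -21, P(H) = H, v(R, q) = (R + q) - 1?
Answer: 1680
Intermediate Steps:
v(R, q) = -1 + R + q
j(z) = 168 (j(z) = -8*(-21) = 168)
a = -28 (a = -7*4 = -28)
s(n) = 10 (s(n) = 5 - (n - (-1 + n + 6)) = 5 - (n - (5 + n)) = 5 - (n + (-5 - n)) = 5 - 1*(-5) = 5 + 5 = 10)
s(a)*j(Y(M)) = 10*168 = 1680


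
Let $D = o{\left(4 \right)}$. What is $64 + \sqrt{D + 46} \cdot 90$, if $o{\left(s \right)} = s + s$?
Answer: $64 + 270 \sqrt{6} \approx 725.36$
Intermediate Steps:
$o{\left(s \right)} = 2 s$
$D = 8$ ($D = 2 \cdot 4 = 8$)
$64 + \sqrt{D + 46} \cdot 90 = 64 + \sqrt{8 + 46} \cdot 90 = 64 + \sqrt{54} \cdot 90 = 64 + 3 \sqrt{6} \cdot 90 = 64 + 270 \sqrt{6}$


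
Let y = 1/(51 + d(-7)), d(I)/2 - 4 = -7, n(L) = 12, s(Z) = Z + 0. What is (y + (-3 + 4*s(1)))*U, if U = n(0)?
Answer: 184/15 ≈ 12.267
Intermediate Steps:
s(Z) = Z
d(I) = -6 (d(I) = 8 + 2*(-7) = 8 - 14 = -6)
y = 1/45 (y = 1/(51 - 6) = 1/45 ≈ 0.022222)
U = 12
(y + (-3 + 4*s(1)))*U = (1/45 + (-3 + 4*1))*12 = (1/45 + (-3 + 4))*12 = (1/45 + 1)*12 = (46/45)*12 = 184/15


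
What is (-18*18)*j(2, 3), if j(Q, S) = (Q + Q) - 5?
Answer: 324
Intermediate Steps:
j(Q, S) = -5 + 2*Q (j(Q, S) = 2*Q - 5 = -5 + 2*Q)
(-18*18)*j(2, 3) = (-18*18)*(-5 + 2*2) = -324*(-5 + 4) = -324*(-1) = 324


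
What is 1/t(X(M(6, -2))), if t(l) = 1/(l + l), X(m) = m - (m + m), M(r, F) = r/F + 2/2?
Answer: 4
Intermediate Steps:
M(r, F) = 1 + r/F (M(r, F) = r/F + 2*(1/2) = r/F + 1 = 1 + r/F)
X(m) = -m (X(m) = m - 2*m = -m)
t(l) = 1/(2*l)
1/t(X(M(6, -2))) = 1/(1/(2*((-(-2 + 6)/(-2))))) = 1/(1/(2*((-(-1)*4/2)))) = 1/(1/(2*((-1*(-2))))) = 1/((1/2)/2) = 1/((1/2)*(1/2)) = 1/(1/4) = 4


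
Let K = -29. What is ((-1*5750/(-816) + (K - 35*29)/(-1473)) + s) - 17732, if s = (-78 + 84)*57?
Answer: -3482150311/200328 ≈ -17382.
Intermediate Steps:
s = 342 (s = 6*57 = 342)
((-1*5750/(-816) + (K - 35*29)/(-1473)) + s) - 17732 = ((-1*5750/(-816) + (-29 - 35*29)/(-1473)) + 342) - 17732 = ((-5750*(-1/816) + (-29 - 1015)*(-1/1473)) + 342) - 17732 = ((2875/408 - 1044*(-1/1473)) + 342) - 17732 = ((2875/408 + 348/491) + 342) - 17732 = (1553609/200328 + 342) - 17732 = 70065785/200328 - 17732 = -3482150311/200328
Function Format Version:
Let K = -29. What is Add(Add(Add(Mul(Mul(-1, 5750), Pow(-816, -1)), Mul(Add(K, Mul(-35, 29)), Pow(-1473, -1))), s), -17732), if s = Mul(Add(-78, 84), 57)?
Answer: Rational(-3482150311, 200328) ≈ -17382.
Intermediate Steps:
s = 342 (s = Mul(6, 57) = 342)
Add(Add(Add(Mul(Mul(-1, 5750), Pow(-816, -1)), Mul(Add(K, Mul(-35, 29)), Pow(-1473, -1))), s), -17732) = Add(Add(Add(Mul(Mul(-1, 5750), Pow(-816, -1)), Mul(Add(-29, Mul(-35, 29)), Pow(-1473, -1))), 342), -17732) = Add(Add(Add(Mul(-5750, Rational(-1, 816)), Mul(Add(-29, -1015), Rational(-1, 1473))), 342), -17732) = Add(Add(Add(Rational(2875, 408), Mul(-1044, Rational(-1, 1473))), 342), -17732) = Add(Add(Add(Rational(2875, 408), Rational(348, 491)), 342), -17732) = Add(Add(Rational(1553609, 200328), 342), -17732) = Add(Rational(70065785, 200328), -17732) = Rational(-3482150311, 200328)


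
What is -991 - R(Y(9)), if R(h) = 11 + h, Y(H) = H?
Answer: -1011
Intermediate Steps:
-991 - R(Y(9)) = -991 - (11 + 9) = -991 - 1*20 = -991 - 20 = -1011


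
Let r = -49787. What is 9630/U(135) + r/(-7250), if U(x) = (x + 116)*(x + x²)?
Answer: 1275034649/185614500 ≈ 6.8693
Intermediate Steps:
U(x) = (116 + x)*(x + x²)
9630/U(135) + r/(-7250) = 9630/((135*(116 + 135² + 117*135))) - 49787/(-7250) = 9630/((135*(116 + 18225 + 15795))) - 49787*(-1/7250) = 9630/((135*34136)) + 49787/7250 = 9630/4608360 + 49787/7250 = 9630*(1/4608360) + 49787/7250 = 107/51204 + 49787/7250 = 1275034649/185614500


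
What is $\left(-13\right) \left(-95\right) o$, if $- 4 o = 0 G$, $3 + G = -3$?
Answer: $0$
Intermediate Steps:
$G = -6$ ($G = -3 - 3 = -6$)
$o = 0$ ($o = - \frac{0 \left(-6\right)}{4} = \left(- \frac{1}{4}\right) 0 = 0$)
$\left(-13\right) \left(-95\right) o = \left(-13\right) \left(-95\right) 0 = 1235 \cdot 0 = 0$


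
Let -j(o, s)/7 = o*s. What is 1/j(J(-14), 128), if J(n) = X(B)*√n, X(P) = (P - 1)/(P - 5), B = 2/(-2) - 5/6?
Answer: 41*I*√14/213248 ≈ 0.00071939*I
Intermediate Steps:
B = -11/6 (B = 2*(-½) - 5*⅙ = -1 - ⅚ = -11/6 ≈ -1.8333)
X(P) = (-1 + P)/(-5 + P)
J(n) = 17*√n/41 (J(n) = ((-1 - 11/6)/(-5 - 11/6))*√n = (-17/6/(-41/6))*√n = (-6/41*(-17/6))*√n = 17*√n/41)
j(o, s) = -7*o*s
1/j(J(-14), 128) = 1/(-7*17*√(-14)/41*128) = 1/(-7*17*(I*√14)/41*128) = 1/(-7*17*I*√14/41*128) = 1/(-15232*I*√14/41) = 41*I*√14/213248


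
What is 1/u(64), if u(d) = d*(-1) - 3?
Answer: -1/67 ≈ -0.014925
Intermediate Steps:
u(d) = -3 - d (u(d) = -d - 3 = -3 - d)
1/u(64) = 1/(-3 - 1*64) = 1/(-3 - 64) = 1/(-67) = -1/67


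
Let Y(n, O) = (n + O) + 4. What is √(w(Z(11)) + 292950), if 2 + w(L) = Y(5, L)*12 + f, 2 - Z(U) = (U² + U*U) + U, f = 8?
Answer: 6*√8057 ≈ 538.56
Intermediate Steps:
Y(n, O) = 4 + O + n (Y(n, O) = (O + n) + 4 = 4 + O + n)
Z(U) = 2 - U - 2*U² (Z(U) = 2 - ((U² + U*U) + U) = 2 - ((U² + U²) + U) = 2 - (2*U² + U) = 2 - (U + 2*U²) = 2 + (-U - 2*U²) = 2 - U - 2*U²)
w(L) = 114 + 12*L (w(L) = -2 + ((4 + L + 5)*12 + 8) = -2 + ((9 + L)*12 + 8) = -2 + ((108 + 12*L) + 8) = -2 + (116 + 12*L) = 114 + 12*L)
√(w(Z(11)) + 292950) = √((114 + 12*(2 - 1*11 - 2*11²)) + 292950) = √((114 + 12*(2 - 11 - 2*121)) + 292950) = √((114 + 12*(2 - 11 - 242)) + 292950) = √((114 + 12*(-251)) + 292950) = √((114 - 3012) + 292950) = √(-2898 + 292950) = √290052 = 6*√8057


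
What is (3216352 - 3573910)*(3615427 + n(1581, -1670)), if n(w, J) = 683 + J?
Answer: -1292371937520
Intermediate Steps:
(3216352 - 3573910)*(3615427 + n(1581, -1670)) = (3216352 - 3573910)*(3615427 + (683 - 1670)) = -357558*(3615427 - 987) = -357558*3614440 = -1292371937520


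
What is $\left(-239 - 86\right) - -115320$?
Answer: $114995$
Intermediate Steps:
$\left(-239 - 86\right) - -115320 = -325 + 115320 = 114995$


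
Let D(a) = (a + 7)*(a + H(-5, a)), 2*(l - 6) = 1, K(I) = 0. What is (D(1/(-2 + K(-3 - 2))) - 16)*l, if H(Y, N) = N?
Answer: -585/4 ≈ -146.25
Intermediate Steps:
l = 13/2 (l = 6 + (½)*1 = 6 + ½ = 13/2 ≈ 6.5000)
D(a) = 2*a*(7 + a) (D(a) = (a + 7)*(a + a) = (7 + a)*(2*a) = 2*a*(7 + a))
(D(1/(-2 + K(-3 - 2))) - 16)*l = (2*(7 + 1/(-2 + 0))/(-2 + 0) - 16)*(13/2) = (2*(7 + 1/(-2))/(-2) - 16)*(13/2) = (2*(-½)*(7 - ½) - 16)*(13/2) = (2*(-½)*(13/2) - 16)*(13/2) = (-13/2 - 16)*(13/2) = -45/2*13/2 = -585/4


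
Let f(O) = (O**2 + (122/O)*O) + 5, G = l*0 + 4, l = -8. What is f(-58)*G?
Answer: 13964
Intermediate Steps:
G = 4 (G = -8*0 + 4 = 0 + 4 = 4)
f(O) = 127 + O**2 (f(O) = (O**2 + 122) + 5 = (122 + O**2) + 5 = 127 + O**2)
f(-58)*G = (127 + (-58)**2)*4 = (127 + 3364)*4 = 3491*4 = 13964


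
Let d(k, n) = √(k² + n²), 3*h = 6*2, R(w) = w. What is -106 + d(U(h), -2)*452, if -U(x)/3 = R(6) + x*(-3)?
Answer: -106 + 904*√82 ≈ 8080.1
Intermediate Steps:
h = 4 (h = (6*2)/3 = (⅓)*12 = 4)
U(x) = -18 + 9*x (U(x) = -3*(6 + x*(-3)) = -3*(6 - 3*x) = -18 + 9*x)
-106 + d(U(h), -2)*452 = -106 + √((-18 + 9*4)² + (-2)²)*452 = -106 + √((-18 + 36)² + 4)*452 = -106 + √(18² + 4)*452 = -106 + √(324 + 4)*452 = -106 + √328*452 = -106 + (2*√82)*452 = -106 + 904*√82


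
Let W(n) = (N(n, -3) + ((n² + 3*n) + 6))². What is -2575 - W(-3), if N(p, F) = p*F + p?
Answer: -2719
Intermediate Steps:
N(p, F) = p + F*p (N(p, F) = F*p + p = p + F*p)
W(n) = (6 + n + n²)² (W(n) = (n*(1 - 3) + ((n² + 3*n) + 6))² = (n*(-2) + (6 + n² + 3*n))² = (-2*n + (6 + n² + 3*n))² = (6 + n + n²)²)
-2575 - W(-3) = -2575 - (6 - 3 + (-3)²)² = -2575 - (6 - 3 + 9)² = -2575 - 1*12² = -2575 - 1*144 = -2575 - 144 = -2719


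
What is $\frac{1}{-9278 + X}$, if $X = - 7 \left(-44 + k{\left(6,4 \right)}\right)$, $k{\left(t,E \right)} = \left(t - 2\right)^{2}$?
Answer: $- \frac{1}{9082} \approx -0.00011011$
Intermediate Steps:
$k{\left(t,E \right)} = \left(-2 + t\right)^{2}$
$X = 196$ ($X = - 7 \left(-44 + \left(-2 + 6\right)^{2}\right) = - 7 \left(-44 + 4^{2}\right) = - 7 \left(-44 + 16\right) = \left(-7\right) \left(-28\right) = 196$)
$\frac{1}{-9278 + X} = \frac{1}{-9278 + 196} = \frac{1}{-9082} = - \frac{1}{9082}$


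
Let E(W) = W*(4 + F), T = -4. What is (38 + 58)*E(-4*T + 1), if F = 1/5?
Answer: 34272/5 ≈ 6854.4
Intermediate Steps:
F = ⅕ ≈ 0.20000
E(W) = 21*W/5 (E(W) = W*(4 + ⅕) = W*(21/5) = 21*W/5)
(38 + 58)*E(-4*T + 1) = (38 + 58)*(21*(-4*(-4) + 1)/5) = 96*(21*(16 + 1)/5) = 96*((21/5)*17) = 96*(357/5) = 34272/5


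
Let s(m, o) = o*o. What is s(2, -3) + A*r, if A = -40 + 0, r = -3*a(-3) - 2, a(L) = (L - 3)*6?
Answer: -4231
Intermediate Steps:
a(L) = -18 + 6*L (a(L) = (-3 + L)*6 = -18 + 6*L)
s(m, o) = o²
r = 106 (r = -3*(-18 + 6*(-3)) - 2 = -3*(-18 - 18) - 2 = -3*(-36) - 2 = 108 - 2 = 106)
A = -40
s(2, -3) + A*r = (-3)² - 40*106 = 9 - 4240 = -4231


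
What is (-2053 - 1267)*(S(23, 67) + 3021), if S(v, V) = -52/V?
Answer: -671818600/67 ≈ -1.0027e+7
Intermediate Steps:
(-2053 - 1267)*(S(23, 67) + 3021) = (-2053 - 1267)*(-52/67 + 3021) = -3320*(-52*1/67 + 3021) = -3320*(-52/67 + 3021) = -3320*202355/67 = -671818600/67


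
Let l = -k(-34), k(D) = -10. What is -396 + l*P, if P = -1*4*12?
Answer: -876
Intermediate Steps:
P = -48 (P = -4*12 = -48)
l = 10 (l = -1*(-10) = 10)
-396 + l*P = -396 + 10*(-48) = -396 - 480 = -876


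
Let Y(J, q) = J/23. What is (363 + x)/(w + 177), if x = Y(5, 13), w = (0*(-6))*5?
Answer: 8354/4071 ≈ 2.0521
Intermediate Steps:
w = 0 (w = 0*5 = 0)
Y(J, q) = J/23 (Y(J, q) = J*(1/23) = J/23)
x = 5/23 (x = (1/23)*5 = 5/23 ≈ 0.21739)
(363 + x)/(w + 177) = (363 + 5/23)/(0 + 177) = (8354/23)/177 = (8354/23)*(1/177) = 8354/4071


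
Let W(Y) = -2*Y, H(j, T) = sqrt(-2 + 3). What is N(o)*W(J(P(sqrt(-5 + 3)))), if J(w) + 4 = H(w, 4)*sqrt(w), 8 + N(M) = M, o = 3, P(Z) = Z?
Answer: -40 + 10*2**(1/4)*sqrt(I) ≈ -31.591 + 8.409*I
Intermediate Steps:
H(j, T) = 1 (H(j, T) = sqrt(1) = 1)
N(M) = -8 + M
J(w) = -4 + sqrt(w) (J(w) = -4 + 1*sqrt(w) = -4 + sqrt(w))
N(o)*W(J(P(sqrt(-5 + 3)))) = (-8 + 3)*(-2*(-4 + sqrt(sqrt(-5 + 3)))) = -(-10)*(-4 + sqrt(sqrt(-2))) = -(-10)*(-4 + sqrt(I*sqrt(2))) = -(-10)*(-4 + 2**(1/4)*sqrt(I)) = -5*(8 - 2*2**(1/4)*sqrt(I)) = -40 + 10*2**(1/4)*sqrt(I)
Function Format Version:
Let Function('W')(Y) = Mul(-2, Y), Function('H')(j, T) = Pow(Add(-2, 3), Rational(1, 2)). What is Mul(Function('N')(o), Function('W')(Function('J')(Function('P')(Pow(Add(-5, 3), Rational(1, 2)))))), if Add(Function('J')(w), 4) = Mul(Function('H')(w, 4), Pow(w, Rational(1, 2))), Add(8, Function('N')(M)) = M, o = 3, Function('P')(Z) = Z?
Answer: Add(-40, Mul(10, Pow(2, Rational(1, 4)), Pow(I, Rational(1, 2)))) ≈ Add(-31.591, Mul(8.4090, I))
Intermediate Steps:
Function('H')(j, T) = 1 (Function('H')(j, T) = Pow(1, Rational(1, 2)) = 1)
Function('N')(M) = Add(-8, M)
Function('J')(w) = Add(-4, Pow(w, Rational(1, 2))) (Function('J')(w) = Add(-4, Mul(1, Pow(w, Rational(1, 2)))) = Add(-4, Pow(w, Rational(1, 2))))
Mul(Function('N')(o), Function('W')(Function('J')(Function('P')(Pow(Add(-5, 3), Rational(1, 2)))))) = Mul(Add(-8, 3), Mul(-2, Add(-4, Pow(Pow(Add(-5, 3), Rational(1, 2)), Rational(1, 2))))) = Mul(-5, Mul(-2, Add(-4, Pow(Pow(-2, Rational(1, 2)), Rational(1, 2))))) = Mul(-5, Mul(-2, Add(-4, Pow(Mul(I, Pow(2, Rational(1, 2))), Rational(1, 2))))) = Mul(-5, Mul(-2, Add(-4, Mul(Pow(2, Rational(1, 4)), Pow(I, Rational(1, 2)))))) = Mul(-5, Add(8, Mul(-2, Pow(2, Rational(1, 4)), Pow(I, Rational(1, 2))))) = Add(-40, Mul(10, Pow(2, Rational(1, 4)), Pow(I, Rational(1, 2))))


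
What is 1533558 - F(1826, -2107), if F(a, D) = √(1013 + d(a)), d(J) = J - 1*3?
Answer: 1533558 - 2*√709 ≈ 1.5335e+6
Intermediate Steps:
d(J) = -3 + J (d(J) = J - 3 = -3 + J)
F(a, D) = √(1010 + a) (F(a, D) = √(1013 + (-3 + a)) = √(1010 + a))
1533558 - F(1826, -2107) = 1533558 - √(1010 + 1826) = 1533558 - √2836 = 1533558 - 2*√709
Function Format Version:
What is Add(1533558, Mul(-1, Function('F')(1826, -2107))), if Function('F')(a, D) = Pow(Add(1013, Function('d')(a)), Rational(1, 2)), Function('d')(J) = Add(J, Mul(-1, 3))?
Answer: Add(1533558, Mul(-2, Pow(709, Rational(1, 2)))) ≈ 1.5335e+6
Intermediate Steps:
Function('d')(J) = Add(-3, J) (Function('d')(J) = Add(J, -3) = Add(-3, J))
Function('F')(a, D) = Pow(Add(1010, a), Rational(1, 2)) (Function('F')(a, D) = Pow(Add(1013, Add(-3, a)), Rational(1, 2)) = Pow(Add(1010, a), Rational(1, 2)))
Add(1533558, Mul(-1, Function('F')(1826, -2107))) = Add(1533558, Mul(-1, Pow(Add(1010, 1826), Rational(1, 2)))) = Add(1533558, Mul(-1, Pow(2836, Rational(1, 2)))) = Add(1533558, Mul(-1, Mul(2, Pow(709, Rational(1, 2))))) = Add(1533558, Mul(-2, Pow(709, Rational(1, 2))))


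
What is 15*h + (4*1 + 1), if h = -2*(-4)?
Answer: 125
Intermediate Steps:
h = 8
15*h + (4*1 + 1) = 15*8 + (4*1 + 1) = 120 + (4 + 1) = 120 + 5 = 125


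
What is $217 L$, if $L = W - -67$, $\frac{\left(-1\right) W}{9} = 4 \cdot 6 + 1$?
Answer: $-34286$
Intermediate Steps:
$W = -225$ ($W = - 9 \left(4 \cdot 6 + 1\right) = - 9 \left(24 + 1\right) = \left(-9\right) 25 = -225$)
$L = -158$ ($L = -225 - -67 = -225 + 67 = -158$)
$217 L = 217 \left(-158\right) = -34286$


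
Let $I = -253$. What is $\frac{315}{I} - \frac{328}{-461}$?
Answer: $- \frac{62231}{116633} \approx -0.53356$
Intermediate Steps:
$\frac{315}{I} - \frac{328}{-461} = \frac{315}{-253} - \frac{328}{-461} = 315 \left(- \frac{1}{253}\right) - - \frac{328}{461} = - \frac{315}{253} + \frac{328}{461} = - \frac{62231}{116633}$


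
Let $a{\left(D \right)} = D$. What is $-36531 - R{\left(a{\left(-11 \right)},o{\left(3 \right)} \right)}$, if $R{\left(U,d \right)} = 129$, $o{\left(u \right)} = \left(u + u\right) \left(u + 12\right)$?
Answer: $-36660$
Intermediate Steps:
$o{\left(u \right)} = 2 u \left(12 + u\right)$
$-36531 - R{\left(a{\left(-11 \right)},o{\left(3 \right)} \right)} = -36531 - 129 = -36660$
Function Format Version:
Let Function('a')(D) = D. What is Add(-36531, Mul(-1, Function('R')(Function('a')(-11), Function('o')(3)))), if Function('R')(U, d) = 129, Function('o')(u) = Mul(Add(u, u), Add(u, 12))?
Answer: -36660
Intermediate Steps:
Function('o')(u) = Mul(2, u, Add(12, u)) (Function('o')(u) = Mul(Mul(2, u), Add(12, u)) = Mul(2, u, Add(12, u)))
Add(-36531, Mul(-1, Function('R')(Function('a')(-11), Function('o')(3)))) = Add(-36531, Mul(-1, 129)) = Add(-36531, -129) = -36660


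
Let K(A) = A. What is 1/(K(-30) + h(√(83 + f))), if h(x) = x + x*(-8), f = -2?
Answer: -1/93 ≈ -0.010753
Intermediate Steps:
h(x) = -7*x (h(x) = x - 8*x = -7*x)
1/(K(-30) + h(√(83 + f))) = 1/(-30 - 7*√(83 - 2)) = 1/(-30 - 7*√81) = 1/(-30 - 7*9) = 1/(-30 - 63) = 1/(-93) = -1/93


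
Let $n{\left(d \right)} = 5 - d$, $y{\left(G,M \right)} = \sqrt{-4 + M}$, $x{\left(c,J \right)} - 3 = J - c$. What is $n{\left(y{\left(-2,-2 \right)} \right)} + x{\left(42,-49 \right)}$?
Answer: $-83 - i \sqrt{6} \approx -83.0 - 2.4495 i$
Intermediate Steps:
$x{\left(c,J \right)} = 3 + J - c$ ($x{\left(c,J \right)} = 3 + \left(J - c\right) = 3 + J - c$)
$n{\left(y{\left(-2,-2 \right)} \right)} + x{\left(42,-49 \right)} = \left(5 - \sqrt{-4 - 2}\right) - 88 = \left(5 - \sqrt{-6}\right) - 88 = \left(5 - i \sqrt{6}\right) - 88 = -83 - i \sqrt{6}$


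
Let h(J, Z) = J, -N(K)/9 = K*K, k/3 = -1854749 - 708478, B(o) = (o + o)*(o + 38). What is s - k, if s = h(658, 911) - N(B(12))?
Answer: 20650339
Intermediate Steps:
B(o) = 2*o*(38 + o) (B(o) = (2*o)*(38 + o) = 2*o*(38 + o))
k = -7689681 (k = 3*(-1854749 - 708478) = 3*(-2563227) = -7689681)
N(K) = -9*K**2 (N(K) = -9*K*K = -9*K**2)
s = 12960658 (s = 658 - (-9)*(2*12*(38 + 12))**2 = 658 - (-9)*(2*12*50)**2 = 658 - (-9)*1200**2 = 658 - (-9)*1440000 = 658 - 1*(-12960000) = 658 + 12960000 = 12960658)
s - k = 12960658 - 1*(-7689681) = 12960658 + 7689681 = 20650339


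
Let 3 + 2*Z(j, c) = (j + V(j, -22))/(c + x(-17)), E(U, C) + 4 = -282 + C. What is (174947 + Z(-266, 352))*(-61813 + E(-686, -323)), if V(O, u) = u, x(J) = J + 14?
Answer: -3811227363581/349 ≈ -1.0920e+10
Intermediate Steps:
x(J) = 14 + J
E(U, C) = -286 + C (E(U, C) = -4 + (-282 + C) = -286 + C)
Z(j, c) = -3/2 + (-22 + j)/(2*(-3 + c)) (Z(j, c) = -3/2 + ((j - 22)/(c + (14 - 17)))/2 = -3/2 + ((-22 + j)/(c - 3))/2 = -3/2 + ((-22 + j)/(-3 + c))/2 = -3/2 + (-22 + j)/(2*(-3 + c)))
(174947 + Z(-266, 352))*(-61813 + E(-686, -323)) = (174947 + (-13 - 266 - 3*352)/(2*(-3 + 352)))*(-61813 + (-286 - 323)) = (174947 + (½)*(-13 - 266 - 1056)/349)*(-61813 - 609) = (174947 + (½)*(1/349)*(-1335))*(-62422) = (174947 - 1335/698)*(-62422) = (122111671/698)*(-62422) = -3811227363581/349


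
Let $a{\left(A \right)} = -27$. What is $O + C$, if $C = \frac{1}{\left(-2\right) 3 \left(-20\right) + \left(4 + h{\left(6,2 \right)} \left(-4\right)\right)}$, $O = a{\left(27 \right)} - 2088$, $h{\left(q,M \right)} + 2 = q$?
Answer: $- \frac{228419}{108} \approx -2115.0$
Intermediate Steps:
$h{\left(q,M \right)} = -2 + q$
$O = -2115$ ($O = -27 - 2088 = -2115$)
$C = \frac{1}{108}$ ($C = \frac{1}{\left(-2\right) 3 \left(-20\right) + \left(4 + \left(-2 + 6\right) \left(-4\right)\right)} = \frac{1}{\left(-6\right) \left(-20\right) + \left(4 + 4 \left(-4\right)\right)} = \frac{1}{120 + \left(4 - 16\right)} = \frac{1}{120 - 12} = \frac{1}{108} \approx 0.0092593$)
$O + C = -2115 + \frac{1}{108} = - \frac{228419}{108}$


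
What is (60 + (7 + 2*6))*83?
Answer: 6557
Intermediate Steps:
(60 + (7 + 2*6))*83 = (60 + (7 + 12))*83 = (60 + 19)*83 = 79*83 = 6557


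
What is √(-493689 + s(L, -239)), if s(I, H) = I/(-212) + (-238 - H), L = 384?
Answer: 2*I*√346693670/53 ≈ 702.63*I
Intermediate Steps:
s(I, H) = -238 - H - I/212 (s(I, H) = -I/212 + (-238 - H) = -238 - H - I/212)
√(-493689 + s(L, -239)) = √(-493689 + (-238 - 1*(-239) - 1/212*384)) = √(-493689 + (-238 + 239 - 96/53)) = √(-493689 - 43/53) = √(-26165560/53) = 2*I*√346693670/53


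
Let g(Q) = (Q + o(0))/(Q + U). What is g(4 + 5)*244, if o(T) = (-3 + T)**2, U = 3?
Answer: 366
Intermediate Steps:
g(Q) = (9 + Q)/(3 + Q) (g(Q) = (Q + (-3 + 0)**2)/(Q + 3) = (Q + (-3)**2)/(3 + Q) = (Q + 9)/(3 + Q) = (9 + Q)/(3 + Q))
g(4 + 5)*244 = ((9 + (4 + 5))/(3 + (4 + 5)))*244 = ((9 + 9)/(3 + 9))*244 = (18/12)*244 = ((1/12)*18)*244 = (3/2)*244 = 366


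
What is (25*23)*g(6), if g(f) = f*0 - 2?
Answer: -1150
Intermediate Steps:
g(f) = -2 (g(f) = 0 - 2 = -2)
(25*23)*g(6) = (25*23)*(-2) = 575*(-2) = -1150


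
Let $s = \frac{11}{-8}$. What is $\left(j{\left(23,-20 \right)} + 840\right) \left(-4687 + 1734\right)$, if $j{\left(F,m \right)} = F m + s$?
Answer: $- \frac{8944637}{8} \approx -1.1181 \cdot 10^{6}$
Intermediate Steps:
$s = - \frac{11}{8}$ ($s = 11 \left(- \frac{1}{8}\right) = - \frac{11}{8} \approx -1.375$)
$j{\left(F,m \right)} = - \frac{11}{8} + F m$ ($j{\left(F,m \right)} = F m - \frac{11}{8} = - \frac{11}{8} + F m$)
$\left(j{\left(23,-20 \right)} + 840\right) \left(-4687 + 1734\right) = \left(\left(- \frac{11}{8} + 23 \left(-20\right)\right) + 840\right) \left(-4687 + 1734\right) = \left(\left(- \frac{11}{8} - 460\right) + 840\right) \left(-2953\right) = \left(- \frac{3691}{8} + 840\right) \left(-2953\right) = \frac{3029}{8} \left(-2953\right) = - \frac{8944637}{8}$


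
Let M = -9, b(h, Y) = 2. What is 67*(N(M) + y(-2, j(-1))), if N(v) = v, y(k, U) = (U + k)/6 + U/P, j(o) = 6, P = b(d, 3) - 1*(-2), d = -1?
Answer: -2747/6 ≈ -457.83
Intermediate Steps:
P = 4 (P = 2 - 1*(-2) = 2 + 2 = 4)
y(k, U) = k/6 + 5*U/12 (y(k, U) = (U + k)/6 + U/4 = (U + k)*(⅙) + U*(¼) = (U/6 + k/6) + U/4 = k/6 + 5*U/12)
67*(N(M) + y(-2, j(-1))) = 67*(-9 + ((⅙)*(-2) + (5/12)*6)) = 67*(-9 + (-⅓ + 5/2)) = 67*(-9 + 13/6) = 67*(-41/6) = -2747/6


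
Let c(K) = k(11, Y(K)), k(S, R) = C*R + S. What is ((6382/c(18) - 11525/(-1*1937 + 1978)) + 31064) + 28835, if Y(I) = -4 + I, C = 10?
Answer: 369356096/6191 ≈ 59660.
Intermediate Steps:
k(S, R) = S + 10*R (k(S, R) = 10*R + S = S + 10*R)
c(K) = -29 + 10*K (c(K) = 11 + 10*(-4 + K) = 11 + (-40 + 10*K) = -29 + 10*K)
((6382/c(18) - 11525/(-1*1937 + 1978)) + 31064) + 28835 = ((6382/(-29 + 10*18) - 11525/(-1*1937 + 1978)) + 31064) + 28835 = ((6382/(-29 + 180) - 11525/(-1937 + 1978)) + 31064) + 28835 = ((6382/151 - 11525/41) + 31064) + 28835 = (-1478613/6191 + 31064) + 28835 = 190838611/6191 + 28835 = 369356096/6191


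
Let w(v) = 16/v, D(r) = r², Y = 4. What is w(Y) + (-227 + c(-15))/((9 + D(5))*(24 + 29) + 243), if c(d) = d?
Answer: 7938/2045 ≈ 3.8817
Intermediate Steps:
w(Y) + (-227 + c(-15))/((9 + D(5))*(24 + 29) + 243) = 16/4 + (-227 - 15)/((9 + 5²)*(24 + 29) + 243) = 16*(¼) - 242/((9 + 25)*53 + 243) = 4 - 242/(34*53 + 243) = 4 - 242/(1802 + 243) = 4 - 242/2045 = 7938/2045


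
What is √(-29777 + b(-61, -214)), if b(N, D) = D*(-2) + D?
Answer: I*√29563 ≈ 171.94*I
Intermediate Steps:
b(N, D) = -D (b(N, D) = -2*D + D = -D)
√(-29777 + b(-61, -214)) = √(-29777 - 1*(-214)) = √(-29777 + 214) = √(-29563) = I*√29563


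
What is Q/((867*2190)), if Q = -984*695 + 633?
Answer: -13397/37230 ≈ -0.35984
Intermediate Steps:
Q = -683247 (Q = -683880 + 633 = -683247)
Q/((867*2190)) = -683247/(867*2190) = -683247/1898730 = -683247*1/1898730 = -13397/37230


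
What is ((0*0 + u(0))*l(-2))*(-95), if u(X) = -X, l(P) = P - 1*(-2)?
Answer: 0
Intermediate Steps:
l(P) = 2 + P (l(P) = P + 2 = 2 + P)
((0*0 + u(0))*l(-2))*(-95) = ((0*0 - 1*0)*(2 - 2))*(-95) = ((0 + 0)*0)*(-95) = (0*0)*(-95) = 0*(-95) = 0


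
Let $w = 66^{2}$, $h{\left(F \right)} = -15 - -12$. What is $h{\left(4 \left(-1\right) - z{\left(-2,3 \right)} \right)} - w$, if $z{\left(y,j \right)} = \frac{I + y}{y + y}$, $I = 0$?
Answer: $-4359$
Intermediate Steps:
$z{\left(y,j \right)} = \frac{1}{2}$ ($z{\left(y,j \right)} = \frac{0 + y}{y + y} = \frac{y}{2 y} = y \frac{1}{2 y} = \frac{1}{2}$)
$h{\left(F \right)} = -3$ ($h{\left(F \right)} = -15 + 12 = -3$)
$w = 4356$
$h{\left(4 \left(-1\right) - z{\left(-2,3 \right)} \right)} - w = -3 - 4356 = -4359$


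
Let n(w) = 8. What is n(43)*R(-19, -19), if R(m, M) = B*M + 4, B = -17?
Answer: 2616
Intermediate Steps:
R(m, M) = 4 - 17*M (R(m, M) = -17*M + 4 = 4 - 17*M)
n(43)*R(-19, -19) = 8*(4 - 17*(-19)) = 8*(4 + 323) = 8*327 = 2616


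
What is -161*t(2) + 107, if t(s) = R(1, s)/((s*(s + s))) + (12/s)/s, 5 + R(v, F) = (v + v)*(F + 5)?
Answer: -4457/8 ≈ -557.13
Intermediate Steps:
R(v, F) = -5 + 2*v*(5 + F) (R(v, F) = -5 + (v + v)*(F + 5) = -5 + (2*v)*(5 + F) = -5 + 2*v*(5 + F))
t(s) = 12/s² + (5 + 2*s)/(2*s²) (t(s) = (-5 + 10*1 + 2*s*1)/((s*(s + s))) + (12/s)/s = (-5 + 10 + 2*s)/((s*(2*s))) + 12/s² = (5 + 2*s)/((2*s²)) + 12/s² = (5 + 2*s)*(1/(2*s²)) + 12/s² = (5 + 2*s)/(2*s²) + 12/s² = 12/s² + (5 + 2*s)/(2*s²))
-161*t(2) + 107 = -161*(29/2 + 2)/2² + 107 = -161*33/(4*2) + 107 = -161*33/8 + 107 = -5313/8 + 107 = -4457/8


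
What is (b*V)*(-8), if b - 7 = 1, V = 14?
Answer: -896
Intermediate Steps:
b = 8 (b = 7 + 1 = 8)
(b*V)*(-8) = (8*14)*(-8) = 112*(-8) = -896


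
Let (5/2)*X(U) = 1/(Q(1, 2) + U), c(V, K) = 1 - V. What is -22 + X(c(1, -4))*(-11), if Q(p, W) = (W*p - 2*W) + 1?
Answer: -88/5 ≈ -17.600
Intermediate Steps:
Q(p, W) = 1 - 2*W + W*p (Q(p, W) = (-2*W + W*p) + 1 = 1 - 2*W + W*p)
X(U) = 2/(5*(-1 + U)) (X(U) = 2/(5*((1 - 2*2 + 2*1) + U)) = 2/(5*((1 - 4 + 2) + U)) = 2/(5*(-1 + U)))
-22 + X(c(1, -4))*(-11) = -22 + (2/(5*(-1 + (1 - 1*1))))*(-11) = -22 + (2/(5*(-1 + (1 - 1))))*(-11) = -22 + (2/(5*(-1 + 0)))*(-11) = -22 + ((⅖)/(-1))*(-11) = -22 + ((⅖)*(-1))*(-11) = -22 - ⅖*(-11) = -22 + 22/5 = -88/5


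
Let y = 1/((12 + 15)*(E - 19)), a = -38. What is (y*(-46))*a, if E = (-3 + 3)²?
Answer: -92/27 ≈ -3.4074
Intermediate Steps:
E = 0 (E = 0² = 0)
y = -1/513 (y = 1/((12 + 15)*(0 - 19)) = 1/(27*(-19)) = 1/(-513) = -1/513 ≈ -0.0019493)
(y*(-46))*a = -1/513*(-46)*(-38) = (46/513)*(-38) = -92/27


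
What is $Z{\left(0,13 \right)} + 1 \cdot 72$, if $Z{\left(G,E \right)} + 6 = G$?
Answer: $66$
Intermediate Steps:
$Z{\left(G,E \right)} = -6 + G$
$Z{\left(0,13 \right)} + 1 \cdot 72 = \left(-6 + 0\right) + 1 \cdot 72 = -6 + 72 = 66$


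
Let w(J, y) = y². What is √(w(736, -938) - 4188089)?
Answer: I*√3308245 ≈ 1818.9*I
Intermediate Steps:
√(w(736, -938) - 4188089) = √((-938)² - 4188089) = √(879844 - 4188089) = √(-3308245) = I*√3308245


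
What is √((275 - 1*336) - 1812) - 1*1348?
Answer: -1348 + I*√1873 ≈ -1348.0 + 43.278*I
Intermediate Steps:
√((275 - 1*336) - 1812) - 1*1348 = √((275 - 336) - 1812) - 1348 = √(-61 - 1812) - 1348 = √(-1873) - 1348 = I*√1873 - 1348 = -1348 + I*√1873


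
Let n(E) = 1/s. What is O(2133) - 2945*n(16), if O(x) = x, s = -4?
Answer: 11477/4 ≈ 2869.3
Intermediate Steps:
n(E) = -1/4 (n(E) = 1/(-4) = -1/4)
O(2133) - 2945*n(16) = 2133 - 2945*(-1)/4 = 2133 - 1*(-2945/4) = 2133 + 2945/4 = 11477/4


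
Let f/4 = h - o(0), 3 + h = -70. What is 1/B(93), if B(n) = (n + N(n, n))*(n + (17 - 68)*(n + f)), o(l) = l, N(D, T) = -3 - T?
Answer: -1/30726 ≈ -3.2546e-5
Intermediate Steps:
h = -73 (h = -3 - 70 = -73)
f = -292 (f = 4*(-73 - 1*0) = 4*(-73 + 0) = 4*(-73) = -292)
B(n) = -44676 + 150*n (B(n) = (n + (-3 - n))*(n + (17 - 68)*(n - 292)) = -3*(n - 51*(-292 + n)) = -3*(n + (14892 - 51*n)) = -3*(14892 - 50*n) = -44676 + 150*n)
1/B(93) = 1/(-44676 + 150*93) = 1/(-44676 + 13950) = 1/(-30726) = -1/30726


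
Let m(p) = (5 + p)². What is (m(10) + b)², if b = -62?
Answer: 26569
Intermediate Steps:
(m(10) + b)² = ((5 + 10)² - 62)² = (15² - 62)² = (225 - 62)² = 163² = 26569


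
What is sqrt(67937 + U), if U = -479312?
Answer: 5*I*sqrt(16455) ≈ 641.38*I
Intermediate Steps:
sqrt(67937 + U) = sqrt(67937 - 479312) = sqrt(-411375) = 5*I*sqrt(16455)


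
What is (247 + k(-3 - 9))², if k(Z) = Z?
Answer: 55225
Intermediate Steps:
(247 + k(-3 - 9))² = (247 + (-3 - 9))² = (247 - 12)² = 235² = 55225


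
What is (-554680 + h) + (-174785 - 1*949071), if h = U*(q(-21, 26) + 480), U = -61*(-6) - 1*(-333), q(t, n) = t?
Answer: -1357695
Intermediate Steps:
U = 699 (U = 366 + 333 = 699)
h = 320841 (h = 699*(-21 + 480) = 699*459 = 320841)
(-554680 + h) + (-174785 - 1*949071) = (-554680 + 320841) + (-174785 - 1*949071) = -233839 + (-174785 - 949071) = -233839 - 1123856 = -1357695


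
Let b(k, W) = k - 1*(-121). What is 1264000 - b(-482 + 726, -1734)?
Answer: 1263635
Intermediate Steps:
b(k, W) = 121 + k (b(k, W) = k + 121 = 121 + k)
1264000 - b(-482 + 726, -1734) = 1264000 - (121 + (-482 + 726)) = 1264000 - (121 + 244) = 1264000 - 1*365 = 1264000 - 365 = 1263635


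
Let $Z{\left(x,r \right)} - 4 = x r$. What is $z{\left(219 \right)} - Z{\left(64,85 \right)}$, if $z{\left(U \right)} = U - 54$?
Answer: $-5279$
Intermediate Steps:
$z{\left(U \right)} = -54 + U$
$Z{\left(x,r \right)} = 4 + r x$ ($Z{\left(x,r \right)} = 4 + x r = 4 + r x$)
$z{\left(219 \right)} - Z{\left(64,85 \right)} = \left(-54 + 219\right) - \left(4 + 85 \cdot 64\right) = 165 - \left(4 + 5440\right) = 165 - 5444 = -5279$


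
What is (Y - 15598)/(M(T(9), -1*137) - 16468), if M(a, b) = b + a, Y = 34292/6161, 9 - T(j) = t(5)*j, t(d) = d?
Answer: 32021662/34175067 ≈ 0.93699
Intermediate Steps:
T(j) = 9 - 5*j
Y = 34292/6161 (Y = 34292*(1/6161) = 34292/6161 ≈ 5.5660)
M(a, b) = a + b
(Y - 15598)/(M(T(9), -1*137) - 16468) = (34292/6161 - 15598)/(((9 - 5*9) - 1*137) - 16468) = -96064986/(6161*(((9 - 45) - 137) - 16468)) = -96064986/(6161*((-36 - 137) - 16468)) = -96064986/(6161*(-173 - 16468)) = -96064986/6161/(-16641) = -96064986/6161*(-1/16641) = 32021662/34175067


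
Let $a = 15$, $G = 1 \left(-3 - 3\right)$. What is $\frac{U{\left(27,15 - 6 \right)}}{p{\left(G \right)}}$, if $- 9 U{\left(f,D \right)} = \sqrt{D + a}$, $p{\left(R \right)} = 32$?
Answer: $- \frac{\sqrt{6}}{144} \approx -0.01701$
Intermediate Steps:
$G = -6$ ($G = 1 \left(-6\right) = -6$)
$U{\left(f,D \right)} = - \frac{\sqrt{15 + D}}{9}$ ($U{\left(f,D \right)} = - \frac{\sqrt{D + 15}}{9} = - \frac{\sqrt{15 + D}}{9}$)
$\frac{U{\left(27,15 - 6 \right)}}{p{\left(G \right)}} = \frac{\left(- \frac{1}{9}\right) \sqrt{15 + \left(15 - 6\right)}}{32} = - \frac{\sqrt{15 + 9}}{9} \cdot \frac{1}{32} = - \frac{\sqrt{24}}{9} \cdot \frac{1}{32} = - \frac{2 \sqrt{6}}{9} \cdot \frac{1}{32} = - \frac{\sqrt{6}}{144}$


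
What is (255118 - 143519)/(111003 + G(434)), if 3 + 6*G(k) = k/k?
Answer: 334797/333008 ≈ 1.0054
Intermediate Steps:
G(k) = -⅓ (G(k) = -½ + (k/k)/6 = -½ + (⅙)*1 = -½ + ⅙ = -⅓)
(255118 - 143519)/(111003 + G(434)) = (255118 - 143519)/(111003 - ⅓) = 111599/(333008/3) = 111599*(3/333008) = 334797/333008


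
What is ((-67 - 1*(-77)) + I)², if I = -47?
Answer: 1369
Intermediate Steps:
((-67 - 1*(-77)) + I)² = ((-67 - 1*(-77)) - 47)² = ((-67 + 77) - 47)² = (10 - 47)² = (-37)² = 1369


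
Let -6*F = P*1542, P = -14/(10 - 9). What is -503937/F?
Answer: -71991/514 ≈ -140.06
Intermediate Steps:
P = -14 (P = -14/1 = -14*1 = -14)
F = 3598 (F = -(-7)*1542/3 = -⅙*(-21588) = 3598)
-503937/F = -503937/3598 = -503937*1/3598 = -71991/514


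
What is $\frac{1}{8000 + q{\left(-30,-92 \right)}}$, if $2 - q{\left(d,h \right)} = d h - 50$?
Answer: $\frac{1}{5292} \approx 0.00018896$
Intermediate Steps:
$q{\left(d,h \right)} = 52 - d h$ ($q{\left(d,h \right)} = 2 - \left(d h - 50\right) = 2 - \left(-50 + d h\right) = 52 - d h$)
$\frac{1}{8000 + q{\left(-30,-92 \right)}} = \frac{1}{8000 + \left(52 - \left(-30\right) \left(-92\right)\right)} = \frac{1}{8000 + \left(52 - 2760\right)} = \frac{1}{8000 - 2708} = \frac{1}{5292}$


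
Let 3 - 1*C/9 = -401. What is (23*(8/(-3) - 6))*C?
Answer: -724776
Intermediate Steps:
C = 3636 (C = 27 - 9*(-401) = 27 + 3609 = 3636)
(23*(8/(-3) - 6))*C = (23*(8/(-3) - 6))*3636 = (23*(8*(-1/3) - 6))*3636 = (23*(-8/3 - 6))*3636 = (23*(-26/3))*3636 = -598/3*3636 = -724776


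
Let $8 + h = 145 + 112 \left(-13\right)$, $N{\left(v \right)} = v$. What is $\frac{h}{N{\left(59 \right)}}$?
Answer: $- \frac{1319}{59} \approx -22.356$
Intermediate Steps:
$h = -1319$ ($h = -8 + \left(145 + 112 \left(-13\right)\right) = -8 + \left(145 - 1456\right) = -8 - 1311 = -1319$)
$\frac{h}{N{\left(59 \right)}} = - \frac{1319}{59}$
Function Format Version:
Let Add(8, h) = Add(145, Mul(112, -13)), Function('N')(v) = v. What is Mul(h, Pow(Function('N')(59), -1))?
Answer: Rational(-1319, 59) ≈ -22.356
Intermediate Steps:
h = -1319 (h = Add(-8, Add(145, Mul(112, -13))) = Add(-8, Add(145, -1456)) = Add(-8, -1311) = -1319)
Mul(h, Pow(Function('N')(59), -1)) = Mul(-1319, Pow(59, -1)) = Mul(-1319, Rational(1, 59)) = Rational(-1319, 59)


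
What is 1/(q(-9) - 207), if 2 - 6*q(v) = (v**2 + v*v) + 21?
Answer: -6/1423 ≈ -0.0042164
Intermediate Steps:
q(v) = -19/6 - v**2/3 (q(v) = 1/3 - ((v**2 + v*v) + 21)/6 = 1/3 - ((v**2 + v**2) + 21)/6 = 1/3 - (2*v**2 + 21)/6 = 1/3 - (21 + 2*v**2)/6 = 1/3 + (-7/2 - v**2/3) = -19/6 - v**2/3)
1/(q(-9) - 207) = 1/((-19/6 - 1/3*(-9)**2) - 207) = 1/((-19/6 - 1/3*81) - 207) = 1/((-19/6 - 27) - 207) = 1/(-181/6 - 207) = 1/(-1423/6) = -6/1423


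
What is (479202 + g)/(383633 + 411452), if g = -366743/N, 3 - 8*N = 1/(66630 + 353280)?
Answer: -628327768782/1001591631965 ≈ -0.62733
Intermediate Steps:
N = 1259729/3359280 (N = 3/8 - 1/(8*(66630 + 353280)) = 3/8 - ⅛/419910 = 3/8 - ⅛*1/419910 = 3/8 - 1/3359280 = 1259729/3359280 ≈ 0.37500)
g = -1231992425040/1259729 (g = -366743/1259729/3359280 = -366743*3359280/1259729 = -1231992425040/1259729 ≈ -9.7798e+5)
(479202 + g)/(383633 + 411452) = (479202 - 1231992425040/1259729)/(383633 + 411452) = -628327768782/1259729/795085 = -628327768782/1259729*1/795085 = -628327768782/1001591631965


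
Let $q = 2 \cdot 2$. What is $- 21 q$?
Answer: $-84$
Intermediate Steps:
$q = 4$
$- 21 q = \left(-21\right) 4 = -84$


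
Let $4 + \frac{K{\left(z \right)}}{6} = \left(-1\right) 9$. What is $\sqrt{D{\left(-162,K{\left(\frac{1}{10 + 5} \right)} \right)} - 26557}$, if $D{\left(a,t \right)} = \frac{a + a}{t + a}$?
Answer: $\frac{i \sqrt{2655565}}{10} \approx 162.96 i$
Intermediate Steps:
$K{\left(z \right)} = -78$ ($K{\left(z \right)} = -24 + 6 \left(\left(-1\right) 9\right) = -24 + 6 \left(-9\right) = -24 - 54 = -78$)
$D{\left(a,t \right)} = \frac{2 a}{a + t}$
$\sqrt{D{\left(-162,K{\left(\frac{1}{10 + 5} \right)} \right)} - 26557} = \sqrt{2 \left(-162\right) \frac{1}{-162 - 78} - 26557} = \sqrt{2 \left(-162\right) \frac{1}{-240} - 26557} = \sqrt{2 \left(-162\right) \left(- \frac{1}{240}\right) - 26557} = \sqrt{\frac{27}{20} - 26557} = \sqrt{- \frac{531113}{20}} = \frac{i \sqrt{2655565}}{10}$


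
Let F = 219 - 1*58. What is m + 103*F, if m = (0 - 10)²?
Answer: 16683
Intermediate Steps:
m = 100 (m = (-10)² = 100)
F = 161 (F = 219 - 58 = 161)
m + 103*F = 100 + 103*161 = 100 + 16583 = 16683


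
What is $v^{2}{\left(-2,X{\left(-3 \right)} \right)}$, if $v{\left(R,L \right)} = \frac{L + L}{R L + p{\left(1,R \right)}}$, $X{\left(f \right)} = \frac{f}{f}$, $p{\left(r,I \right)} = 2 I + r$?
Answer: $\frac{4}{25} \approx 0.16$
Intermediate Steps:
$p{\left(r,I \right)} = r + 2 I$
$X{\left(f \right)} = 1$
$v{\left(R,L \right)} = \frac{2 L}{1 + 2 R + L R}$ ($v{\left(R,L \right)} = \frac{L + L}{R L + \left(1 + 2 R\right)} = \frac{2 L}{L R + \left(1 + 2 R\right)} = \frac{2 L}{1 + 2 R + L R}$)
$v^{2}{\left(-2,X{\left(-3 \right)} \right)} = \left(2 \cdot 1 \frac{1}{1 + 2 \left(-2\right) + 1 \left(-2\right)}\right)^{2} = \left(2 \cdot 1 \frac{1}{1 - 4 - 2}\right)^{2} = \left(2 \cdot 1 \frac{1}{-5}\right)^{2} = \left(2 \cdot 1 \left(- \frac{1}{5}\right)\right)^{2} = \left(- \frac{2}{5}\right)^{2} = \frac{4}{25}$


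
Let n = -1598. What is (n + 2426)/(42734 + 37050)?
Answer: 207/19946 ≈ 0.010378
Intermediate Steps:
(n + 2426)/(42734 + 37050) = (-1598 + 2426)/(42734 + 37050) = 828/79784 = 828*(1/79784) = 207/19946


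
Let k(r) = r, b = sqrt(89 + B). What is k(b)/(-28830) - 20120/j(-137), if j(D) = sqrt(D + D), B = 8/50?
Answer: -sqrt(2229)/144150 + 10060*I*sqrt(274)/137 ≈ -0.00032752 + 1215.5*I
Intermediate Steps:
B = 4/25 (B = 8*(1/50) = 4/25 ≈ 0.16000)
j(D) = sqrt(2)*sqrt(D) (j(D) = sqrt(2*D) = sqrt(2)*sqrt(D))
b = sqrt(2229)/5 (b = sqrt(89 + 4/25) = sqrt(2229/25) = sqrt(2229)/5 ≈ 9.4425)
k(b)/(-28830) - 20120/j(-137) = (sqrt(2229)/5)/(-28830) - 20120*(-I*sqrt(274)/274) = (sqrt(2229)/5)*(-1/28830) - 20120*(-I*sqrt(274)/274) = -sqrt(2229)/144150 - 20120*(-I*sqrt(274)/274) = -sqrt(2229)/144150 - (-10060)*I*sqrt(274)/137 = -sqrt(2229)/144150 + 10060*I*sqrt(274)/137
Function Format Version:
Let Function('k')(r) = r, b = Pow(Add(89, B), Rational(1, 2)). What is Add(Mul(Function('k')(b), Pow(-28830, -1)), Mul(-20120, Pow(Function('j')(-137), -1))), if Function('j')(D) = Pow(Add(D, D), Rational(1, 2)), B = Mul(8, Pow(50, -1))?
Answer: Add(Mul(Rational(-1, 144150), Pow(2229, Rational(1, 2))), Mul(Rational(10060, 137), I, Pow(274, Rational(1, 2)))) ≈ Add(-0.00032752, Mul(1215.5, I))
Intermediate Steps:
B = Rational(4, 25) (B = Mul(8, Rational(1, 50)) = Rational(4, 25) ≈ 0.16000)
Function('j')(D) = Mul(Pow(2, Rational(1, 2)), Pow(D, Rational(1, 2))) (Function('j')(D) = Pow(Mul(2, D), Rational(1, 2)) = Mul(Pow(2, Rational(1, 2)), Pow(D, Rational(1, 2))))
b = Mul(Rational(1, 5), Pow(2229, Rational(1, 2))) (b = Pow(Add(89, Rational(4, 25)), Rational(1, 2)) = Pow(Rational(2229, 25), Rational(1, 2)) = Mul(Rational(1, 5), Pow(2229, Rational(1, 2))) ≈ 9.4425)
Add(Mul(Function('k')(b), Pow(-28830, -1)), Mul(-20120, Pow(Function('j')(-137), -1))) = Add(Mul(Mul(Rational(1, 5), Pow(2229, Rational(1, 2))), Pow(-28830, -1)), Mul(-20120, Pow(Mul(Pow(2, Rational(1, 2)), Pow(-137, Rational(1, 2))), -1))) = Add(Mul(Mul(Rational(1, 5), Pow(2229, Rational(1, 2))), Rational(-1, 28830)), Mul(-20120, Pow(Mul(Pow(2, Rational(1, 2)), Mul(I, Pow(137, Rational(1, 2)))), -1))) = Add(Mul(Rational(-1, 144150), Pow(2229, Rational(1, 2))), Mul(-20120, Pow(Mul(I, Pow(274, Rational(1, 2))), -1))) = Add(Mul(Rational(-1, 144150), Pow(2229, Rational(1, 2))), Mul(-20120, Mul(Rational(-1, 274), I, Pow(274, Rational(1, 2))))) = Add(Mul(Rational(-1, 144150), Pow(2229, Rational(1, 2))), Mul(Rational(10060, 137), I, Pow(274, Rational(1, 2))))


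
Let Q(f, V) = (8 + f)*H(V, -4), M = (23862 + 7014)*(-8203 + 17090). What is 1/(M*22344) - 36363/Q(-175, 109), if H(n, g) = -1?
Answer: -222944540152378297/1023890718737376 ≈ -217.74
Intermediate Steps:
M = 274395012 (M = 30876*8887 = 274395012)
Q(f, V) = -8 - f (Q(f, V) = (8 + f)*(-1) = -8 - f)
1/(M*22344) - 36363/Q(-175, 109) = 1/(274395012*22344) - 36363/(-8 - 1*(-175)) = (1/274395012)*(1/22344) - 36363/(-8 + 175) = 1/6131082148128 - 36363/167 = -222944540152378297/1023890718737376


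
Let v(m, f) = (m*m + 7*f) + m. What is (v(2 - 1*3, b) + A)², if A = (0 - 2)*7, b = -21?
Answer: 25921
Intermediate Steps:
v(m, f) = m + m² + 7*f (v(m, f) = (m² + 7*f) + m = m + m² + 7*f)
A = -14 (A = -2*7 = -14)
(v(2 - 1*3, b) + A)² = (((2 - 1*3) + (2 - 1*3)² + 7*(-21)) - 14)² = (((2 - 3) + (2 - 3)² - 147) - 14)² = ((-1 + (-1)² - 147) - 14)² = ((-1 + 1 - 147) - 14)² = (-147 - 14)² = (-161)² = 25921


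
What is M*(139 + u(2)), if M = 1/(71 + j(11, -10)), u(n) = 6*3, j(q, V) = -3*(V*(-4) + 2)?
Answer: -157/55 ≈ -2.8545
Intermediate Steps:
j(q, V) = -6 + 12*V (j(q, V) = -3*(-4*V + 2) = -3*(2 - 4*V) = -6 + 12*V)
u(n) = 18
M = -1/55 (M = 1/(71 + (-6 + 12*(-10))) = 1/(71 + (-6 - 120)) = 1/(71 - 126) = 1/(-55) = -1/55 ≈ -0.018182)
M*(139 + u(2)) = -(139 + 18)/55 = -1/55*157 = -157/55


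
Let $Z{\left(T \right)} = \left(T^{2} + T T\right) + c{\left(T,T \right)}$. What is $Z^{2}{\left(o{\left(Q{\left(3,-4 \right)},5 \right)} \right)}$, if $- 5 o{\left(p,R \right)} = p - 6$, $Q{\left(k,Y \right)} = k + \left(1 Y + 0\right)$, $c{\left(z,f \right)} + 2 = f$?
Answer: $\frac{6889}{625} \approx 11.022$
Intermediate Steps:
$c{\left(z,f \right)} = -2 + f$
$Q{\left(k,Y \right)} = Y + k$ ($Q{\left(k,Y \right)} = k + \left(Y + 0\right) = k + Y = Y + k$)
$o{\left(p,R \right)} = \frac{6}{5} - \frac{p}{5}$ ($o{\left(p,R \right)} = - \frac{p - 6}{5} = - \frac{-6 + p}{5} = \frac{6}{5} - \frac{p}{5}$)
$Z{\left(T \right)} = -2 + T + 2 T^{2}$ ($Z{\left(T \right)} = \left(T^{2} + T T\right) + \left(-2 + T\right) = \left(T^{2} + T^{2}\right) + \left(-2 + T\right) = 2 T^{2} + \left(-2 + T\right) = -2 + T + 2 T^{2}$)
$Z^{2}{\left(o{\left(Q{\left(3,-4 \right)},5 \right)} \right)} = \left(-2 + \left(\frac{6}{5} - \frac{-4 + 3}{5}\right) + 2 \left(\frac{6}{5} - \frac{-4 + 3}{5}\right)^{2}\right)^{2} = \left(-2 + \left(\frac{6}{5} - - \frac{1}{5}\right) + 2 \left(\frac{6}{5} - - \frac{1}{5}\right)^{2}\right)^{2} = \left(-2 + \left(\frac{6}{5} + \frac{1}{5}\right) + 2 \left(\frac{6}{5} + \frac{1}{5}\right)^{2}\right)^{2} = \left(-2 + \frac{7}{5} + 2 \left(\frac{7}{5}\right)^{2}\right)^{2} = \left(-2 + \frac{7}{5} + 2 \cdot \frac{49}{25}\right)^{2} = \left(-2 + \frac{7}{5} + \frac{98}{25}\right)^{2} = \left(\frac{83}{25}\right)^{2} = \frac{6889}{625}$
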